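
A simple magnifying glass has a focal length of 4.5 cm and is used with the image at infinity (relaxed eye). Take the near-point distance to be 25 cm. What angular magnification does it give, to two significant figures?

M = D/f = 25/4.5 = 5.556.

5.6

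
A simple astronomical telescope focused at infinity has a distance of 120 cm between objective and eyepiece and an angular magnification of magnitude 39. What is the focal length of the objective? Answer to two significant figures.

In normal adjustment the tube length equals f_obj + f_eye and |M| = f_obj/f_eye.
So f_obj = 39 f_eye and 39 f_eye + f_eye = 120 cm, giving f_eye = 120/40 = 3.000 cm and f_obj = 117.000 cm.

120 cm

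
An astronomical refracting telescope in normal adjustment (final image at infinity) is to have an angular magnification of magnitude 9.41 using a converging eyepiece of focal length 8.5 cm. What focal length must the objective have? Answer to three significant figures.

|M| = f_obj/|f_eye|, so f_obj = |M| x |f_eye| = 9.41 x 8.5 = 79.985 cm.

80.0 cm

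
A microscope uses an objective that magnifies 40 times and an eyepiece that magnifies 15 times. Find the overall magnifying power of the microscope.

600

The overall magnification of a compound microscope is the product of the objective and eyepiece magnifications:
M = M_obj x M_eye = 40 x 15 = 600.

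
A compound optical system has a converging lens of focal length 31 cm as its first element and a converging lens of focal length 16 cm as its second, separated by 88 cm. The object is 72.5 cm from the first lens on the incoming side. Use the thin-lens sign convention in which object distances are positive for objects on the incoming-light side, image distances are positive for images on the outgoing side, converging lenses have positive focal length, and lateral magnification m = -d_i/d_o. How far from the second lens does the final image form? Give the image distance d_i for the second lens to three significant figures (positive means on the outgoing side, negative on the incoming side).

30.3 cm

Applying the thin-lens equation to the first lens, 1/31 = 1/72.5 + 1/d_i1, which gives d_i1 = 54.157 cm.
Object distance for lens 2: d_o2 = 88 - 54.157 = 33.843 cm.
Applying the thin-lens equation again with f_2 = 16 cm and d_o2 = 33.843 cm gives d_i2 = 30.347 cm.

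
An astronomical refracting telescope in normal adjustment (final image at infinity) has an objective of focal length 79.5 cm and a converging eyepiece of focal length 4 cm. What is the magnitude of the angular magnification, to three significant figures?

19.9

|M| = f_obj/|f_eye| = 79.5/4 = 19.875.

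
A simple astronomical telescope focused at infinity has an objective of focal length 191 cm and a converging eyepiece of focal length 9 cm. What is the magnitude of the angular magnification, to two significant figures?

|M| = f_obj/|f_eye| = 191/9 = 21.222.

21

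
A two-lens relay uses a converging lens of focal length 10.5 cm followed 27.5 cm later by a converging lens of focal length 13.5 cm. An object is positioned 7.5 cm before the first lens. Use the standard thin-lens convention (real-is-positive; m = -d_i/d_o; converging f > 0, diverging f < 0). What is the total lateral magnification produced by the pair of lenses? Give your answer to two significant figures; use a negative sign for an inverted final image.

Applying the thin-lens equation to the first lens, 1/10.5 = 1/7.5 + 1/d_i1, which gives d_i1 = -26.250 cm.
Its lateral magnification is m_1 = -d_i1/d_o1 = -(-26.250)/7.5 = 3.5000.
With d_i1 < 0 the first image is virtual and lies on the object side; the object distance for lens 2 is d_o2 = 27.5 - (-26.250) = 53.750 cm.
Applying the thin-lens equation again with f_2 = 13.5 cm and d_o2 = 53.750 cm gives d_i2 = 18.028 cm.
m_2 = -(18.028)/(53.750) = -0.3354.
Overall magnification: m = m_1 m_2 = -1.1739.

-1.2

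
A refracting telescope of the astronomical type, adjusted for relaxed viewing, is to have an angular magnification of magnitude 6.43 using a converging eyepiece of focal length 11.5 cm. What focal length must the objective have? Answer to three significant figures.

73.9 cm

|M| = f_obj/|f_eye|, so f_obj = |M| x |f_eye| = 6.43 x 11.5 = 73.945 cm.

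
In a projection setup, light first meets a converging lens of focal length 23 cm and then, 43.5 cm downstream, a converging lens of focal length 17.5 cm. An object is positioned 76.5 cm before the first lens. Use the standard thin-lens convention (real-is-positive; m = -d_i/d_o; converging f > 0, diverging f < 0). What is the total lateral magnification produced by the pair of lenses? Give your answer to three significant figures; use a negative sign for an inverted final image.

Applying the thin-lens equation to the first lens, 1/23 = 1/76.5 + 1/d_i1, which gives d_i1 = 32.888 cm.
Its lateral magnification is m_1 = -d_i1/d_o1 = -(32.888)/76.5 = -0.4299.
The intermediate image is 32.888 cm to the right of lens 1, so d_o2 = L - d_i1 = 43.5 - 32.888 = 10.612 cm.
Applying the thin-lens equation again with f_2 = 17.5 cm and d_o2 = 10.612 cm gives d_i2 = -26.962 cm.
m_2 = -(-26.962)/(10.612) = 2.5407.
Overall magnification: m = m_1 m_2 = -1.0923.

-1.09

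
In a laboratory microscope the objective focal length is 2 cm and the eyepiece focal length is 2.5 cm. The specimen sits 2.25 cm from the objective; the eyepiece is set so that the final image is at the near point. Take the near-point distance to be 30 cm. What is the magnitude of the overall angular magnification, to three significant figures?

104

Objective: 1/d_i = 1/f_obj - 1/d_o = 1/2 - 1/2.25 = 0.05556 cm^-1, so d_i = 18.000 cm.
m_obj = -d_i/d_o = -18.000/2.25 = -8.000.
Eyepiece angular magnification (image at near point): M_eye = 1 + D/f_e = 1 + 30/2.5 = 13.000.
Overall M = m_obj x M_eye = (-8.000)(13.000) = -104.00.
|M| = 104.00.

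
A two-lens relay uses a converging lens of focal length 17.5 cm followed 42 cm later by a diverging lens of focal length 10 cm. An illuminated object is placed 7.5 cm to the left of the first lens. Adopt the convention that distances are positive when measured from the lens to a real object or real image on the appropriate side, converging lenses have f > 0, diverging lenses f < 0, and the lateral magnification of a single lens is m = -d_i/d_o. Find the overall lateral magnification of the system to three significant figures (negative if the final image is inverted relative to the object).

First lens: d_i1 = 1/(1/17.5 - 1/7.5) = -13.125 cm.
m_1 = -(-13.125)/7.5 = 1.7500.
The intermediate image is virtual, 13.125 cm to the left of lens 1, so d_o2 = L - d_i1 = 42 - (-13.125) = 55.125 cm.
Second lens: d_i2 = 1/(1/(-10) - 1/(55.125)) = -8.464 cm.
m_2 = -(-8.464)/(55.125) = 0.1536.
Overall magnification: m = m_1 m_2 = 0.2687.

0.269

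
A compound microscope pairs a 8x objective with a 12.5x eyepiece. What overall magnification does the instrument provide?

The overall magnification of a compound microscope is the product of the objective and eyepiece magnifications:
M = M_obj x M_eye = 8 x 12.5 = 100.

100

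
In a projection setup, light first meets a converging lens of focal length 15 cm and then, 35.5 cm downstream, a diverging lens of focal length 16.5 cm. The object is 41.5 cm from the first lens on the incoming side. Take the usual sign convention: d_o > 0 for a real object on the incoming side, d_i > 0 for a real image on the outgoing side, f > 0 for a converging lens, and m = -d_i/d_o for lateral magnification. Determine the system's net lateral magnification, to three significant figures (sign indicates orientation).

-0.328

Lens 1: 1/d_i1 = 1/f_1 - 1/d_o1 = 1/15 - 1/41.5 = 0.04257 cm^-1, so d_i1 = 23.491 cm.
m_1 = -(23.491)/41.5 = -0.5660.
That image sits 12.009 cm in front of the second lens, so d_o2 = 12.009 cm.
Lens 2: 1/d_i2 = 1/f_2 - 1/d_o2 = 1/(-16.5) - 1/(12.009) = -0.14387 cm^-1, so d_i2 = -6.951 cm.
m_2 = -(-6.951)/(12.009) = 0.5788.
Total m = m_1 x m_2 = (-0.5660)(0.5788) = -0.3276.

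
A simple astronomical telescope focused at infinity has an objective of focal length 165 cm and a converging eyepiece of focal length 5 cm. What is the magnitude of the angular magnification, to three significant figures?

|M| = f_obj/|f_eye| = 165/5 = 33.000.

33.0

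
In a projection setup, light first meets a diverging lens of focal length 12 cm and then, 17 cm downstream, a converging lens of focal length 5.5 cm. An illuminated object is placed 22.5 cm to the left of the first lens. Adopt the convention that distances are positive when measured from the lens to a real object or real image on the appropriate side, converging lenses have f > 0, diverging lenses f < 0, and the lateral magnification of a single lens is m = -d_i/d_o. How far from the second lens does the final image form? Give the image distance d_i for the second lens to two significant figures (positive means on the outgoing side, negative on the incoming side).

Applying the thin-lens equation to the first lens, 1/(-12) = 1/22.5 + 1/d_i1, which gives d_i1 = -7.826 cm.
The intermediate image is virtual, 7.826 cm to the left of lens 1, so d_o2 = L - d_i1 = 17 - (-7.826) = 24.826 cm.
Applying the thin-lens equation again with f_2 = 5.5 cm and d_o2 = 24.826 cm gives d_i2 = 7.065 cm.

7.1 cm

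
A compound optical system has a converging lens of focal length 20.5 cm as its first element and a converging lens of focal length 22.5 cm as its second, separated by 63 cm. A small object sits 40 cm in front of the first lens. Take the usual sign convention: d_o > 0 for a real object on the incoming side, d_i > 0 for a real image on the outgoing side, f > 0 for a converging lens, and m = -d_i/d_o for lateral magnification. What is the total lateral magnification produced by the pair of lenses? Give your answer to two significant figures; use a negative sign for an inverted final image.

Lens 1: 1/d_i1 = 1/f_1 - 1/d_o1 = 1/20.5 - 1/40 = 0.02378 cm^-1, so d_i1 = 42.051 cm.
m_1 = -(42.051)/40 = -1.0513.
That image sits 20.949 cm in front of the second lens, so d_o2 = 20.949 cm.
Lens 2: 1/d_i2 = 1/f_2 - 1/d_o2 = 1/22.5 - 1/(20.949) = -0.00329 cm^-1, so d_i2 = -303.843 cm.
m_2 = -(-303.843)/(20.949) = 14.5041.
Total m = m_1 x m_2 = (-1.0513)(14.5041) = -15.2479.

-15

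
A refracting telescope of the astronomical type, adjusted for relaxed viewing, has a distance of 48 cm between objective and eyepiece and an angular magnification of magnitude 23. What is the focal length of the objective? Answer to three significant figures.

In normal adjustment the tube length equals f_obj + f_eye and |M| = f_obj/f_eye.
So f_obj = 23 f_eye and 23 f_eye + f_eye = 48 cm, giving f_eye = 48/24 = 2.000 cm and f_obj = 46.000 cm.

46.0 cm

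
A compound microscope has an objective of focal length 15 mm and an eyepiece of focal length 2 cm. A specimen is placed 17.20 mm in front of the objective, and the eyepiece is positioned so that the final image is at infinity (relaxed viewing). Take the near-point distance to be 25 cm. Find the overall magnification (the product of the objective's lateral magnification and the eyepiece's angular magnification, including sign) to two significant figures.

-85

Convert to cm: f_obj = 15 mm = 1.5 cm; d_o = 17.20 mm = 1.72 cm.
Objective: 1/d_i = 1/f_obj - 1/d_o = 1/1.5 - 1/1.72 = 0.08527 cm^-1, so d_i = 11.727 cm.
m_obj = -d_i/d_o = -11.727/1.72 = -6.818.
Eyepiece angular magnification (image at infinity): M_eye = D/f_e = 25/2 = 12.500.
Overall M = m_obj x M_eye = (-6.818)(12.500) = -85.23.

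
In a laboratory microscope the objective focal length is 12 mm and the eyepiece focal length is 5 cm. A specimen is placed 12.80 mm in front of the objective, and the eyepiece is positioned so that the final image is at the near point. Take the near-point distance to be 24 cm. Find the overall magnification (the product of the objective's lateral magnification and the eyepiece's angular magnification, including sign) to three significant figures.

-87.0

Convert to cm: f_obj = 12 mm = 1.2 cm; d_o = 12.80 mm = 1.28 cm.
Objective: 1/d_i = 1/f_obj - 1/d_o = 1/1.2 - 1/1.28 = 0.05208 cm^-1, so d_i = 19.200 cm.
m_obj = -d_i/d_o = -19.200/1.28 = -15.000.
Eyepiece angular magnification (image at near point): M_eye = 1 + D/f_e = 1 + 24/5 = 5.800.
Overall M = m_obj x M_eye = (-15.000)(5.800) = -87.00.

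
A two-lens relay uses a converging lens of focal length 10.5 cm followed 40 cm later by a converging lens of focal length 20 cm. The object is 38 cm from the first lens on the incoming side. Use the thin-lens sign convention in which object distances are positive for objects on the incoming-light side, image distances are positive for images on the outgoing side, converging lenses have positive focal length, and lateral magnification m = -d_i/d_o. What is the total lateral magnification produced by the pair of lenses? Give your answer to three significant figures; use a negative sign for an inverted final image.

1.39

Lens 1: 1/d_i1 = 1/f_1 - 1/d_o1 = 1/10.5 - 1/38 = 0.06892 cm^-1, so d_i1 = 14.509 cm.
m_1 = -(14.509)/38 = -0.3818.
That image sits 25.491 cm in front of the second lens, so d_o2 = 25.491 cm.
Lens 2: 1/d_i2 = 1/f_2 - 1/d_o2 = 1/20 - 1/(25.491) = 0.01077 cm^-1, so d_i2 = 92.848 cm.
m_2 = -(92.848)/(25.491) = -3.6424.
Total m = m_1 x m_2 = (-0.3818)(-3.6424) = 1.3907.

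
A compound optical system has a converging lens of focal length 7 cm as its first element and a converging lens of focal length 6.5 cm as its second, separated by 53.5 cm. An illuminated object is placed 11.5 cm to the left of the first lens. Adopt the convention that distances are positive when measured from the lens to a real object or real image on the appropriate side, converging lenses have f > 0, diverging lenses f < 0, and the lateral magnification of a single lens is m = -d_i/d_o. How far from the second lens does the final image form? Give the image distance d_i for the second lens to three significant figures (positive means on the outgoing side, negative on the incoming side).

Lens 1: 1/d_i1 = 1/f_1 - 1/d_o1 = 1/7 - 1/11.5 = 0.05590 cm^-1, so d_i1 = 17.889 cm.
That image sits 35.611 cm in front of the second lens, so d_o2 = 35.611 cm.
Lens 2: 1/d_i2 = 1/f_2 - 1/d_o2 = 1/6.5 - 1/(35.611) = 0.12577 cm^-1, so d_i2 = 7.951 cm.

7.95 cm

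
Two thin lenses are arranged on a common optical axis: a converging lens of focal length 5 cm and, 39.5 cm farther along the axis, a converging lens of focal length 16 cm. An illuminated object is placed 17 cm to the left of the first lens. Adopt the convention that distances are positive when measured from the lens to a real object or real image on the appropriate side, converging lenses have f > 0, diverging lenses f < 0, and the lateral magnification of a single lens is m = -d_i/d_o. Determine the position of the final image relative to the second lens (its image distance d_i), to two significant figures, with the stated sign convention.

Applying the thin-lens equation to the first lens, 1/5 = 1/17 + 1/d_i1, which gives d_i1 = 7.083 cm.
Object distance for lens 2: d_o2 = 39.5 - 7.083 = 32.417 cm.
Applying the thin-lens equation again with f_2 = 16 cm and d_o2 = 32.417 cm gives d_i2 = 31.594 cm.

32 cm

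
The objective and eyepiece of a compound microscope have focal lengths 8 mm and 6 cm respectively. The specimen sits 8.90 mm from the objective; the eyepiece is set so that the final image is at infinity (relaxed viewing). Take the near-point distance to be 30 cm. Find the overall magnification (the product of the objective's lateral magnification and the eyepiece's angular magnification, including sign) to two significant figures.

Convert to cm: f_obj = 8 mm = 0.8 cm; d_o = 8.90 mm = 0.89 cm.
Objective: 1/d_i = 1/f_obj - 1/d_o = 1/0.8 - 1/0.89 = 0.12640 cm^-1, so d_i = 7.911 cm.
m_obj = -d_i/d_o = -7.911/0.89 = -8.889.
Eyepiece angular magnification (image at infinity): M_eye = D/f_e = 30/6 = 5.000.
Overall M = m_obj x M_eye = (-8.889)(5.000) = -44.44.

-44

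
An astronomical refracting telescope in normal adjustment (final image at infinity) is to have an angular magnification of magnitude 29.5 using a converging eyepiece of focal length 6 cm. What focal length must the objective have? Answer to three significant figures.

177 cm

|M| = f_obj/|f_eye|, so f_obj = |M| x |f_eye| = 29.5 x 6 = 177.000 cm.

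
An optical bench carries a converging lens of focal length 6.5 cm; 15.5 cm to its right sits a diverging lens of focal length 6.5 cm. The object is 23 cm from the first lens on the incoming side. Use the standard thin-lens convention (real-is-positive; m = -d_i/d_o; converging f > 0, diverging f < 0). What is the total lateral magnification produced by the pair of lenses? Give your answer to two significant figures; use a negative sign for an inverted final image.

-0.20

First lens: d_i1 = 1/(1/6.5 - 1/23) = 9.061 cm.
m_1 = -(9.061)/23 = -0.3939.
The intermediate image is 9.061 cm to the right of lens 1, so d_o2 = L - d_i1 = 15.5 - 9.061 = 6.439 cm.
Second lens: d_i2 = 1/(1/(-6.5) - 1/(6.439)) = -3.235 cm.
m_2 = -(-3.235)/(6.439) = 0.5023.
Total m = m_1 x m_2 = (-0.3939)(0.5023) = -0.1979.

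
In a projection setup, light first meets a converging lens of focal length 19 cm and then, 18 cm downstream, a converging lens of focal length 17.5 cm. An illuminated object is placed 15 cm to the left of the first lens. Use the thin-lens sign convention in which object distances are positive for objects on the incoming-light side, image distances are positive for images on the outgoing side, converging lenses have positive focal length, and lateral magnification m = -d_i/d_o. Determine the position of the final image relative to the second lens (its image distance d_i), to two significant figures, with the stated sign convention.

First lens: d_i1 = 1/(1/19 - 1/15) = -71.250 cm.
The intermediate image is virtual, 71.250 cm to the left of lens 1, so d_o2 = L - d_i1 = 18 - (-71.250) = 89.250 cm.
Second lens: d_i2 = 1/(1/17.5 - 1/(89.250)) = 21.768 cm.

22 cm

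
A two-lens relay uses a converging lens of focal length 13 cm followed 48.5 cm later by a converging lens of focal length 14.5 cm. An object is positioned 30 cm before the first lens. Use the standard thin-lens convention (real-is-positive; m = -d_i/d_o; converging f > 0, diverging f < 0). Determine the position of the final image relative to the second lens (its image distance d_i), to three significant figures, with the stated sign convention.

33.5 cm

First lens: d_i1 = 1/(1/13 - 1/30) = 22.941 cm.
The intermediate image is 22.941 cm to the right of lens 1, so d_o2 = L - d_i1 = 48.5 - 22.941 = 25.559 cm.
Second lens: d_i2 = 1/(1/14.5 - 1/(25.559)) = 33.512 cm.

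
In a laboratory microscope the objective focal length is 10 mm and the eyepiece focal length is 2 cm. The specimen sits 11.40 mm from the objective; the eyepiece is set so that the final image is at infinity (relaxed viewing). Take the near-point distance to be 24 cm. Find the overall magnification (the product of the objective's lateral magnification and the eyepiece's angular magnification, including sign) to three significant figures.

-85.7

Convert to cm: f_obj = 10 mm = 1 cm; d_o = 11.40 mm = 1.14 cm.
Objective: 1/d_i = 1/f_obj - 1/d_o = 1/1 - 1/1.14 = 0.12281 cm^-1, so d_i = 8.143 cm.
m_obj = -d_i/d_o = -8.143/1.14 = -7.143.
Eyepiece angular magnification (image at infinity): M_eye = D/f_e = 24/2 = 12.000.
Overall M = m_obj x M_eye = (-7.143)(12.000) = -85.71.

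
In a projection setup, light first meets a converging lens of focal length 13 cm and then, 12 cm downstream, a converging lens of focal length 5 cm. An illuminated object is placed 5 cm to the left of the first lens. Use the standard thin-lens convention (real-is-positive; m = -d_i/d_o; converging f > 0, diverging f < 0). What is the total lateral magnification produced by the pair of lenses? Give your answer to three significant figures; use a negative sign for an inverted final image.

Lens 1: 1/d_i1 = 1/f_1 - 1/d_o1 = 1/13 - 1/5 = -0.12308 cm^-1, so d_i1 = -8.125 cm.
m_1 = -(-8.125)/5 = 1.6250.
The intermediate image is virtual, 8.125 cm to the left of lens 1, so d_o2 = L - d_i1 = 12 - (-8.125) = 20.125 cm.
Lens 2: 1/d_i2 = 1/f_2 - 1/d_o2 = 1/5 - 1/(20.125) = 0.15031 cm^-1, so d_i2 = 6.653 cm.
m_2 = -(6.653)/(20.125) = -0.3306.
Total m = m_1 x m_2 = (1.6250)(-0.3306) = -0.5372.

-0.537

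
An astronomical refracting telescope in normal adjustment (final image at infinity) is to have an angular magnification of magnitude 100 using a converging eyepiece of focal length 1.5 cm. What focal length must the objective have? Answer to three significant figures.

150 cm

|M| = f_obj/|f_eye|, so f_obj = |M| x |f_eye| = 100.0 x 1.5 = 150.000 cm.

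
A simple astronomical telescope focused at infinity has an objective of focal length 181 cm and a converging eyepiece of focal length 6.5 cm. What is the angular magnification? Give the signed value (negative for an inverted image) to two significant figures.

M = -f_obj/f_eye = -181/(6.5) = -27.846.

-28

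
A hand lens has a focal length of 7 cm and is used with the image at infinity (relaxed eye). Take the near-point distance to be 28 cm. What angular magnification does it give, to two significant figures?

M = D/f = 28/7 = 4.000.

4.0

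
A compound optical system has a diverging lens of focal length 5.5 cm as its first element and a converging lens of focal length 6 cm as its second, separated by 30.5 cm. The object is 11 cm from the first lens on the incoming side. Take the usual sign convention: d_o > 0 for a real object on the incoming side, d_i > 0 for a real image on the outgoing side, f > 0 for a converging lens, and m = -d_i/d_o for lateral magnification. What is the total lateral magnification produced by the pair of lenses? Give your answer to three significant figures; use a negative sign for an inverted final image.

Applying the thin-lens equation to the first lens, 1/(-5.5) = 1/11 + 1/d_i1, which gives d_i1 = -3.667 cm.
Its lateral magnification is m_1 = -d_i1/d_o1 = -(-3.667)/11 = 0.3333.
The intermediate image is virtual, 3.667 cm to the left of lens 1, so d_o2 = L - d_i1 = 30.5 - (-3.667) = 34.167 cm.
Applying the thin-lens equation again with f_2 = 6 cm and d_o2 = 34.167 cm gives d_i2 = 7.278 cm.
m_2 = -(7.278)/(34.167) = -0.2130.
Total m = m_1 x m_2 = (0.3333)(-0.2130) = -0.0710.

-0.0710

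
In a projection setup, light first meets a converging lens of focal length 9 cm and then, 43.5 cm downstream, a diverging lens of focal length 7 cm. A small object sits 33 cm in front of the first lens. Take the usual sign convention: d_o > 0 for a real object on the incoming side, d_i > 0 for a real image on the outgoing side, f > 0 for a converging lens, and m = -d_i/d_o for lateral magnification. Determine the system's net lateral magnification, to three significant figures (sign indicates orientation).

Applying the thin-lens equation to the first lens, 1/9 = 1/33 + 1/d_i1, which gives d_i1 = 12.375 cm.
Its lateral magnification is m_1 = -d_i1/d_o1 = -(12.375)/33 = -0.3750.
The intermediate image is 12.375 cm to the right of lens 1, so d_o2 = L - d_i1 = 43.5 - 12.375 = 31.125 cm.
Applying the thin-lens equation again with f_2 = -7 cm and d_o2 = 31.125 cm gives d_i2 = -5.715 cm.
m_2 = -(-5.715)/(31.125) = 0.1836.
Total m = m_1 x m_2 = (-0.3750)(0.1836) = -0.0689.

-0.0689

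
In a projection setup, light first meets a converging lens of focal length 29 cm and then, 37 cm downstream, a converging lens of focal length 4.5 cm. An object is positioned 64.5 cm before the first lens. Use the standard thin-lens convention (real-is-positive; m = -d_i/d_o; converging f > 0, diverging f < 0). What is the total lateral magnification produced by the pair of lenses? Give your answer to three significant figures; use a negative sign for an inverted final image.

Lens 1: 1/d_i1 = 1/f_1 - 1/d_o1 = 1/29 - 1/64.5 = 0.01898 cm^-1, so d_i1 = 52.690 cm.
m_1 = -(52.690)/64.5 = -0.8169.
Since 52.690 cm > 37 cm, the first image lies past the second lens and serves as a virtual object: d_o2 = L - d_i1 = -15.690 cm.
Lens 2: 1/d_i2 = 1/f_2 - 1/d_o2 = 1/4.5 - 1/(-15.690) = 0.28596 cm^-1, so d_i2 = 3.497 cm.
m_2 = -(3.497)/(-15.690) = 0.2229.
The system's lateral magnification is m_1 m_2 = (-0.8169)(0.2229) = -0.1821.

-0.182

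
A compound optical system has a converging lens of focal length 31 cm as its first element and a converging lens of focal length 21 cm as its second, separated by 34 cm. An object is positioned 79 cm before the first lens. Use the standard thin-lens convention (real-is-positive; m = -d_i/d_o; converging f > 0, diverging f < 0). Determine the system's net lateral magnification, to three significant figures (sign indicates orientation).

-0.357

Applying the thin-lens equation to the first lens, 1/31 = 1/79 + 1/d_i1, which gives d_i1 = 51.021 cm.
Its lateral magnification is m_1 = -d_i1/d_o1 = -(51.021)/79 = -0.6458.
Since 51.021 cm > 34 cm, the first image lies past the second lens and serves as a virtual object: d_o2 = L - d_i1 = -17.021 cm.
Applying the thin-lens equation again with f_2 = 21 cm and d_o2 = -17.021 cm gives d_i2 = 9.401 cm.
m_2 = -(9.401)/(-17.021) = 0.5523.
The system's lateral magnification is m_1 m_2 = (-0.6458)(0.5523) = -0.3567.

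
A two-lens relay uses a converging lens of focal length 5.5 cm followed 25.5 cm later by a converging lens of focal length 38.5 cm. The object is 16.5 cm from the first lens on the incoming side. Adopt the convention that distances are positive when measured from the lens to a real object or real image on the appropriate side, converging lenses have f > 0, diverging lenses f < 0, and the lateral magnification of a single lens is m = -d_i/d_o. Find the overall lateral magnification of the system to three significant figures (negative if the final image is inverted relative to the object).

-0.906

Applying the thin-lens equation to the first lens, 1/5.5 = 1/16.5 + 1/d_i1, which gives d_i1 = 8.250 cm.
Its lateral magnification is m_1 = -d_i1/d_o1 = -(8.250)/16.5 = -0.5000.
The intermediate image is 8.250 cm to the right of lens 1, so d_o2 = L - d_i1 = 25.5 - 8.250 = 17.250 cm.
Applying the thin-lens equation again with f_2 = 38.5 cm and d_o2 = 17.250 cm gives d_i2 = -31.253 cm.
m_2 = -(-31.253)/(17.250) = 1.8118.
The system's lateral magnification is m_1 m_2 = (-0.5000)(1.8118) = -0.9059.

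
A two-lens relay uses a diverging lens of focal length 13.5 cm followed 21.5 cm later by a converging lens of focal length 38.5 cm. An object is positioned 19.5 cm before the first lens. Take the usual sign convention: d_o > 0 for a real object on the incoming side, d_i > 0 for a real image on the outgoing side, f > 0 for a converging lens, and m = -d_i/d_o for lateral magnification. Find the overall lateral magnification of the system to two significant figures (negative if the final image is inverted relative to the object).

1.7

Applying the thin-lens equation to the first lens, 1/(-13.5) = 1/19.5 + 1/d_i1, which gives d_i1 = -7.977 cm.
Its lateral magnification is m_1 = -d_i1/d_o1 = -(-7.977)/19.5 = 0.4091.
With d_i1 < 0 the first image is virtual and lies on the object side; the object distance for lens 2 is d_o2 = 21.5 - (-7.977) = 29.477 cm.
Applying the thin-lens equation again with f_2 = 38.5 cm and d_o2 = 29.477 cm gives d_i2 = -125.780 cm.
m_2 = -(-125.780)/(29.477) = 4.2670.
The system's lateral magnification is m_1 m_2 = (0.4091)(4.2670) = 1.7456.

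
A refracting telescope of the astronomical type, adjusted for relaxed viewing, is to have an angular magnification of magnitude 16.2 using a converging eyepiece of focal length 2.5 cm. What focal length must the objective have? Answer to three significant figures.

|M| = f_obj/|f_eye|, so f_obj = |M| x |f_eye| = 16.2 x 2.5 = 40.500 cm.

40.5 cm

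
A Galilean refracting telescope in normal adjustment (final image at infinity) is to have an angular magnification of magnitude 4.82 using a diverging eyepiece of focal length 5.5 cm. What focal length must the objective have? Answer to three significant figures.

|M| = f_obj/|f_eye|, so f_obj = |M| x |f_eye| = 4.82 x 5.5 = 26.510 cm.

26.5 cm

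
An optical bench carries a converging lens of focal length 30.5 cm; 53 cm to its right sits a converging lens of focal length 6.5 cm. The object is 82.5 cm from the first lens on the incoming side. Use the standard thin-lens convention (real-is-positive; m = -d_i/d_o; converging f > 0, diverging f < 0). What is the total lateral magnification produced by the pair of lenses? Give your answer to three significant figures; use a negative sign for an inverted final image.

-2.02

First lens: d_i1 = 1/(1/30.5 - 1/82.5) = 48.389 cm.
m_1 = -(48.389)/82.5 = -0.5865.
That image sits 4.611 cm in front of the second lens, so d_o2 = 4.611 cm.
Second lens: d_i2 = 1/(1/6.5 - 1/(4.611)) = -15.861 cm.
m_2 = -(-15.861)/(4.611) = 3.4402.
Overall magnification: m = m_1 m_2 = -2.0178.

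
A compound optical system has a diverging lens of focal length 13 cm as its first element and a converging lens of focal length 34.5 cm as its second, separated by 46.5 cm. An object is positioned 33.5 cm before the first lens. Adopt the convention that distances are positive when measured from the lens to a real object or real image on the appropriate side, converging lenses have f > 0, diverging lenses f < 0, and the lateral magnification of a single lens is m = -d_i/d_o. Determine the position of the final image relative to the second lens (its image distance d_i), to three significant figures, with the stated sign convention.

90.2 cm

Lens 1: 1/d_i1 = 1/f_1 - 1/d_o1 = 1/(-13) - 1/33.5 = -0.10677 cm^-1, so d_i1 = -9.366 cm.
With d_i1 < 0 the first image is virtual and lies on the object side; the object distance for lens 2 is d_o2 = 46.5 - (-9.366) = 55.866 cm.
Lens 2: 1/d_i2 = 1/f_2 - 1/d_o2 = 1/34.5 - 1/(55.866) = 0.01109 cm^-1, so d_i2 = 90.209 cm.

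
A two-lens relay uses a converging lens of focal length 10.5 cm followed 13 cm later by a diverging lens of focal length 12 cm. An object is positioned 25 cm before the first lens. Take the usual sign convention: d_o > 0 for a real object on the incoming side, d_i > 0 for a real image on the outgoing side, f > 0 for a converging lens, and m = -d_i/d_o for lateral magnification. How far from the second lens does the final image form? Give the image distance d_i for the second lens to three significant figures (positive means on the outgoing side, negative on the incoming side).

8.88 cm

First lens: d_i1 = 1/(1/10.5 - 1/25) = 18.103 cm.
This image would form 18.103 cm past lens 1, i.e. 5.103 cm beyond lens 2, so it is a virtual object for lens 2: d_o2 = 13 - 18.103 = -5.103 cm.
Second lens: d_i2 = 1/(1/(-12) - 1/(-5.103)) = 8.880 cm.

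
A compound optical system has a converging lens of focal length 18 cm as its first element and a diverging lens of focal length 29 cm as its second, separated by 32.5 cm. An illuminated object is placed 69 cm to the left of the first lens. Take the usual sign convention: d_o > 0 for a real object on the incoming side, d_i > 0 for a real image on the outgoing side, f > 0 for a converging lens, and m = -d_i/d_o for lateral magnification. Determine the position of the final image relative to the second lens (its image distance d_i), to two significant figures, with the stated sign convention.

Lens 1: 1/d_i1 = 1/f_1 - 1/d_o1 = 1/18 - 1/69 = 0.04106 cm^-1, so d_i1 = 24.353 cm.
Object distance for lens 2: d_o2 = 32.5 - 24.353 = 8.147 cm.
Lens 2: 1/d_i2 = 1/f_2 - 1/d_o2 = 1/(-29) - 1/(8.147) = -0.15723 cm^-1, so d_i2 = -6.360 cm.

-6.4 cm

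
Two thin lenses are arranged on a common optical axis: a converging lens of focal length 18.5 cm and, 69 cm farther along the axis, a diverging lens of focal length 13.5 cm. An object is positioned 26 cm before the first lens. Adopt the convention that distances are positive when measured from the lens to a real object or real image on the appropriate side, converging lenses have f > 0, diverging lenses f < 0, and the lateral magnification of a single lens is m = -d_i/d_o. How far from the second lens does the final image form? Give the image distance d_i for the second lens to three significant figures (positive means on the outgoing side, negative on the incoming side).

-3.58 cm

Lens 1: 1/d_i1 = 1/f_1 - 1/d_o1 = 1/18.5 - 1/26 = 0.01559 cm^-1, so d_i1 = 64.133 cm.
That image sits 4.867 cm in front of the second lens, so d_o2 = 4.867 cm.
Lens 2: 1/d_i2 = 1/f_2 - 1/d_o2 = 1/(-13.5) - 1/(4.867) = -0.27955 cm^-1, so d_i2 = -3.577 cm.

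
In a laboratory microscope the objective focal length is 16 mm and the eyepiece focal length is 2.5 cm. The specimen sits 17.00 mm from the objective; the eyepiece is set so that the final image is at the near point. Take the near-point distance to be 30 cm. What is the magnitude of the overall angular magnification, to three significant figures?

208

Convert to cm: f_obj = 16 mm = 1.6 cm; d_o = 17.00 mm = 1.70 cm.
Objective: 1/d_i = 1/f_obj - 1/d_o = 1/1.6 - 1/1.70 = 0.03676 cm^-1, so d_i = 27.200 cm.
m_obj = -d_i/d_o = -27.200/1.70 = -16.000.
Eyepiece angular magnification (image at near point): M_eye = 1 + D/f_e = 1 + 30/2.5 = 13.000.
Overall M = m_obj x M_eye = (-16.000)(13.000) = -208.00.
|M| = 208.00.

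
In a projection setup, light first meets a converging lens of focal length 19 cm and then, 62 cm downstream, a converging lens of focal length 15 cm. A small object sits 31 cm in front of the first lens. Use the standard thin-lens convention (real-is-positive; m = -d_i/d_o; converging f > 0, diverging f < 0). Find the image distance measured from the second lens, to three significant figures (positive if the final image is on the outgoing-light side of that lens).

-93.0 cm

First lens: d_i1 = 1/(1/19 - 1/31) = 49.083 cm.
That image sits 12.917 cm in front of the second lens, so d_o2 = 12.917 cm.
Second lens: d_i2 = 1/(1/15 - 1/(12.917)) = -93.000 cm.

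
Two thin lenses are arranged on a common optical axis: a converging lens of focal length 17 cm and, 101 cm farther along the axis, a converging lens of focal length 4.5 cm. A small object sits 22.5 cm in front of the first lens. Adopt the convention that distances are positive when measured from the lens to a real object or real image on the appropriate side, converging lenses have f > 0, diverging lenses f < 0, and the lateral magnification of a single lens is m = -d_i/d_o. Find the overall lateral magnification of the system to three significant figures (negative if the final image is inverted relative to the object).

First lens: d_i1 = 1/(1/17 - 1/22.5) = 69.545 cm.
m_1 = -(69.545)/22.5 = -3.0909.
The intermediate image is 69.545 cm to the right of lens 1, so d_o2 = L - d_i1 = 101 - 69.545 = 31.455 cm.
Second lens: d_i2 = 1/(1/4.5 - 1/(31.455)) = 5.251 cm.
m_2 = -(5.251)/(31.455) = -0.1669.
Overall magnification: m = m_1 m_2 = 0.5160.

0.516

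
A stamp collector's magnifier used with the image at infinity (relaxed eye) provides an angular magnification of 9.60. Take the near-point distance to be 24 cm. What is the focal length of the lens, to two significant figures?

For the image at infinity, M = D/f.
f = D/M = 24/9.6 = 2.500 cm.

2.5 cm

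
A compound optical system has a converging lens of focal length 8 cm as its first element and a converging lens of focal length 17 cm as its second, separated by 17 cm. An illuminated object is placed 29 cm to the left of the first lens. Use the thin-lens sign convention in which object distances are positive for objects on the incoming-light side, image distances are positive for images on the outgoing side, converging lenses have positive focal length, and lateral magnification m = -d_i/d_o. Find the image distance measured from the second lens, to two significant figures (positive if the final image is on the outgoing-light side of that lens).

-9.2 cm

Applying the thin-lens equation to the first lens, 1/8 = 1/29 + 1/d_i1, which gives d_i1 = 11.048 cm.
Object distance for lens 2: d_o2 = 17 - 11.048 = 5.952 cm.
Applying the thin-lens equation again with f_2 = 17 cm and d_o2 = 5.952 cm gives d_i2 = -9.159 cm.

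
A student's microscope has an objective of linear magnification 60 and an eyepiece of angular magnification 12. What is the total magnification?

The overall magnification of a compound microscope is the product of the objective and eyepiece magnifications:
M = M_obj x M_eye = 60 x 12 = 720.

720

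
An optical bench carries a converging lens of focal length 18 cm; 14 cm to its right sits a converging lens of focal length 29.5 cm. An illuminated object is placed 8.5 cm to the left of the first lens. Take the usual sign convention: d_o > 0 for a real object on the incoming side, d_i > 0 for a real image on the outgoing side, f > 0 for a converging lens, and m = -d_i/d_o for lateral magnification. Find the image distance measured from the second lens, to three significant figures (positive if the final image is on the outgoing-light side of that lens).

Lens 1: 1/d_i1 = 1/f_1 - 1/d_o1 = 1/18 - 1/8.5 = -0.06209 cm^-1, so d_i1 = -16.105 cm.
The intermediate image is virtual, 16.105 cm to the left of lens 1, so d_o2 = L - d_i1 = 14 - (-16.105) = 30.105 cm.
Lens 2: 1/d_i2 = 1/f_2 - 1/d_o2 = 1/29.5 - 1/(30.105) = 0.00068 cm^-1, so d_i2 = 1467.304 cm.

1470 cm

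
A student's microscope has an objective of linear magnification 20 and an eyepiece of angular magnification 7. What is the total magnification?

140

The overall magnification of a compound microscope is the product of the objective and eyepiece magnifications:
M = M_obj x M_eye = 20 x 7 = 140.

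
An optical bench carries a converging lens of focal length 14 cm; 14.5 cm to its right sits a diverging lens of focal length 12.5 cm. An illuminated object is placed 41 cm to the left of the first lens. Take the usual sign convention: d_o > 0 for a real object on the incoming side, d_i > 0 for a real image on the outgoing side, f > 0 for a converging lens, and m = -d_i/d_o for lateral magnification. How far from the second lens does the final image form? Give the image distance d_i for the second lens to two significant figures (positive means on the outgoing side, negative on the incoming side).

Applying the thin-lens equation to the first lens, 1/14 = 1/41 + 1/d_i1, which gives d_i1 = 21.259 cm.
Since 21.259 cm > 14.5 cm, the first image lies past the second lens and serves as a virtual object: d_o2 = L - d_i1 = -6.759 cm.
Applying the thin-lens equation again with f_2 = -12.5 cm and d_o2 = -6.759 cm gives d_i2 = 14.718 cm.

15 cm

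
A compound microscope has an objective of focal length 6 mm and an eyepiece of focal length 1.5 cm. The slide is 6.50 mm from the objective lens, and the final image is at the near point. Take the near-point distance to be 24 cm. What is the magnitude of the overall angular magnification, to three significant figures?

204

Convert to cm: f_obj = 6 mm = 0.6 cm; d_o = 6.50 mm = 0.65 cm.
Objective: 1/d_i = 1/f_obj - 1/d_o = 1/0.6 - 1/0.65 = 0.12821 cm^-1, so d_i = 7.800 cm.
m_obj = -d_i/d_o = -7.800/0.65 = -12.000.
Eyepiece angular magnification (image at near point): M_eye = 1 + D/f_e = 1 + 24/1.5 = 17.000.
Overall M = m_obj x M_eye = (-12.000)(17.000) = -204.00.
|M| = 204.00.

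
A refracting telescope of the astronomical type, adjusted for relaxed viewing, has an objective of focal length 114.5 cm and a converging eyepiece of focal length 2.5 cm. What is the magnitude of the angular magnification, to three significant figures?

45.8

|M| = f_obj/|f_eye| = 114.5/2.5 = 45.800.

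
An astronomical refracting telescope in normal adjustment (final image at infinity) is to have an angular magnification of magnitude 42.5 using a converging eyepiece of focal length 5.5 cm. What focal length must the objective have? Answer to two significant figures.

|M| = f_obj/|f_eye|, so f_obj = |M| x |f_eye| = 42.5 x 5.5 = 233.750 cm.

230 cm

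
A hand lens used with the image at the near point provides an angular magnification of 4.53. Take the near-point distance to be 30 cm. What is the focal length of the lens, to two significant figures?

For the image at the near point, M = 1 + D/f.
f = D/(M - 1) = 30/(4.53 - 1) = 8.499 cm.

8.5 cm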